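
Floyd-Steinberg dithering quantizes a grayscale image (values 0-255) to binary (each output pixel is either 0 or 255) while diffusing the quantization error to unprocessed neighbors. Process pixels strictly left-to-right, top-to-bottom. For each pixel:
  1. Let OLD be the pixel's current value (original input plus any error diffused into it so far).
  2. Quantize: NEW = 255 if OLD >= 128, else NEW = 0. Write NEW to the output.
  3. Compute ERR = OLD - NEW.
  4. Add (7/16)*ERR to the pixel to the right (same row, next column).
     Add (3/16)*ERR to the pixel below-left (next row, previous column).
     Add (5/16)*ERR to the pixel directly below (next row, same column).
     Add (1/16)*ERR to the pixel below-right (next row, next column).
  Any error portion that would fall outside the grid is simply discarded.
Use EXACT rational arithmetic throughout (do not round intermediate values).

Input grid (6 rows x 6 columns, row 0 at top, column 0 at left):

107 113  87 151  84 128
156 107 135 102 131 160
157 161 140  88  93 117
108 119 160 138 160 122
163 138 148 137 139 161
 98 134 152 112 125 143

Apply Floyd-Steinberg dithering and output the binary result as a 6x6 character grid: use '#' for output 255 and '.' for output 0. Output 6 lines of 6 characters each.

(0,0): OLD=107 → NEW=0, ERR=107
(0,1): OLD=2557/16 → NEW=255, ERR=-1523/16
(0,2): OLD=11611/256 → NEW=0, ERR=11611/256
(0,3): OLD=699773/4096 → NEW=255, ERR=-344707/4096
(0,4): OLD=3092075/65536 → NEW=0, ERR=3092075/65536
(0,5): OLD=155862253/1048576 → NEW=255, ERR=-111524627/1048576
(1,0): OLD=43927/256 → NEW=255, ERR=-21353/256
(1,1): OLD=114593/2048 → NEW=0, ERR=114593/2048
(1,2): OLD=9956533/65536 → NEW=255, ERR=-6755147/65536
(1,3): OLD=11085201/262144 → NEW=0, ERR=11085201/262144
(1,4): OLD=2332748051/16777216 → NEW=255, ERR=-1945442029/16777216
(1,5): OLD=21201179797/268435456 → NEW=0, ERR=21201179797/268435456
(2,0): OLD=4634235/32768 → NEW=255, ERR=-3721605/32768
(2,1): OLD=109321337/1048576 → NEW=0, ERR=109321337/1048576
(2,2): OLD=2765341867/16777216 → NEW=255, ERR=-1512848213/16777216
(2,3): OLD=4507001619/134217728 → NEW=0, ERR=4507001619/134217728
(2,4): OLD=381849404089/4294967296 → NEW=0, ERR=381849404089/4294967296
(2,5): OLD=11911185831071/68719476736 → NEW=255, ERR=-5612280736609/68719476736
(3,0): OLD=1544446539/16777216 → NEW=0, ERR=1544446539/16777216
(3,1): OLD=22528322799/134217728 → NEW=255, ERR=-11697197841/134217728
(3,2): OLD=114358603133/1073741824 → NEW=0, ERR=114358603133/1073741824
(3,3): OLD=14164708006071/68719476736 → NEW=255, ERR=-3358758561609/68719476736
(3,4): OLD=84214622729559/549755813888 → NEW=255, ERR=-55973109811881/549755813888
(3,5): OLD=505697074285241/8796093022208 → NEW=0, ERR=505697074285241/8796093022208
(4,0): OLD=376726102661/2147483648 → NEW=255, ERR=-170882227579/2147483648
(4,1): OLD=3493533250241/34359738368 → NEW=0, ERR=3493533250241/34359738368
(4,2): OLD=232166698437363/1099511627776 → NEW=255, ERR=-48208766645517/1099511627776
(4,3): OLD=1585231987374559/17592186044416 → NEW=0, ERR=1585231987374559/17592186044416
(4,4): OLD=43440288358441679/281474976710656 → NEW=255, ERR=-28335830702775601/281474976710656
(4,5): OLD=578982024749176137/4503599627370496 → NEW=255, ERR=-569435880230300343/4503599627370496
(5,0): OLD=50686091305427/549755813888 → NEW=0, ERR=50686091305427/549755813888
(5,1): OLD=3393805527809283/17592186044416 → NEW=255, ERR=-1092201913516797/17592186044416
(5,2): OLD=18913233360003921/140737488355328 → NEW=255, ERR=-16974826170604719/140737488355328
(5,3): OLD=296225214497415051/4503599627370496 → NEW=0, ERR=296225214497415051/4503599627370496
(5,4): OLD=938927631009729419/9007199254740992 → NEW=0, ERR=938927631009729419/9007199254740992
(5,5): OLD=20579859927123672967/144115188075855872 → NEW=255, ERR=-16169513032219574393/144115188075855872
Row 0: .#.#.#
Row 1: #.#.#.
Row 2: #.#..#
Row 3: .#.##.
Row 4: #.#.##
Row 5: .##..#

Answer: .#.#.#
#.#.#.
#.#..#
.#.##.
#.#.##
.##..#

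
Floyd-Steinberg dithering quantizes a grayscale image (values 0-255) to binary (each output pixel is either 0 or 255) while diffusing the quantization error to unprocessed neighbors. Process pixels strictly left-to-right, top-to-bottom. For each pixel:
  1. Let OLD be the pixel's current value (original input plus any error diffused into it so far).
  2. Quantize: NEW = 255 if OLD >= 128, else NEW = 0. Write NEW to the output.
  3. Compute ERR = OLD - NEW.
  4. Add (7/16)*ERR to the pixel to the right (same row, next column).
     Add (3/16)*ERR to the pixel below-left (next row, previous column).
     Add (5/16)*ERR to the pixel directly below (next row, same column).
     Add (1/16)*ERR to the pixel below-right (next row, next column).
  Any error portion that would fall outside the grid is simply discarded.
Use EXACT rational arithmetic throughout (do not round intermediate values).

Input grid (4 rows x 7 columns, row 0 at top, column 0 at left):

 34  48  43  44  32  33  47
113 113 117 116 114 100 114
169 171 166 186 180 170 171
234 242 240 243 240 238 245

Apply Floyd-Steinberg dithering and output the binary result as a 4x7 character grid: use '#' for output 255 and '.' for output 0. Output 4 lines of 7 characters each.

(0,0): OLD=34 → NEW=0, ERR=34
(0,1): OLD=503/8 → NEW=0, ERR=503/8
(0,2): OLD=9025/128 → NEW=0, ERR=9025/128
(0,3): OLD=153287/2048 → NEW=0, ERR=153287/2048
(0,4): OLD=2121585/32768 → NEW=0, ERR=2121585/32768
(0,5): OLD=32152599/524288 → NEW=0, ERR=32152599/524288
(0,6): OLD=619332769/8388608 → NEW=0, ERR=619332769/8388608
(1,0): OLD=17333/128 → NEW=255, ERR=-15307/128
(1,1): OLD=97971/1024 → NEW=0, ERR=97971/1024
(1,2): OLD=6516079/32768 → NEW=255, ERR=-1839761/32768
(1,3): OLD=17219299/131072 → NEW=255, ERR=-16204061/131072
(1,4): OLD=808013673/8388608 → NEW=0, ERR=808013673/8388608
(1,5): OLD=12025600249/67108864 → NEW=255, ERR=-5087160071/67108864
(1,6): OLD=115685290871/1073741824 → NEW=0, ERR=115685290871/1073741824
(2,0): OLD=2450529/16384 → NEW=255, ERR=-1727391/16384
(2,1): OLD=71707259/524288 → NEW=255, ERR=-61986181/524288
(2,2): OLD=667137201/8388608 → NEW=0, ERR=667137201/8388608
(2,3): OLD=13201110249/67108864 → NEW=255, ERR=-3911650071/67108864
(2,4): OLD=87327282649/536870912 → NEW=255, ERR=-49574799911/536870912
(2,5): OLD=2270039379603/17179869184 → NEW=255, ERR=-2110827262317/17179869184
(2,6): OLD=40180841542709/274877906944 → NEW=255, ERR=-29913024728011/274877906944
(3,0): OLD=1500593169/8388608 → NEW=255, ERR=-638501871/8388608
(3,1): OLD=12084635005/67108864 → NEW=255, ERR=-5028125315/67108864
(3,2): OLD=114758733607/536870912 → NEW=255, ERR=-22143348953/536870912
(3,3): OLD=417464260369/2147483648 → NEW=255, ERR=-130144069871/2147483648
(3,4): OLD=43416797562897/274877906944 → NEW=255, ERR=-26677068707823/274877906944
(3,5): OLD=288004017982083/2199023255552 → NEW=255, ERR=-272746912183677/2199023255552
(3,6): OLD=5244235897781085/35184372088832 → NEW=255, ERR=-3727778984871075/35184372088832
Row 0: .......
Row 1: #.##.#.
Row 2: ##.####
Row 3: #######

Answer: .......
#.##.#.
##.####
#######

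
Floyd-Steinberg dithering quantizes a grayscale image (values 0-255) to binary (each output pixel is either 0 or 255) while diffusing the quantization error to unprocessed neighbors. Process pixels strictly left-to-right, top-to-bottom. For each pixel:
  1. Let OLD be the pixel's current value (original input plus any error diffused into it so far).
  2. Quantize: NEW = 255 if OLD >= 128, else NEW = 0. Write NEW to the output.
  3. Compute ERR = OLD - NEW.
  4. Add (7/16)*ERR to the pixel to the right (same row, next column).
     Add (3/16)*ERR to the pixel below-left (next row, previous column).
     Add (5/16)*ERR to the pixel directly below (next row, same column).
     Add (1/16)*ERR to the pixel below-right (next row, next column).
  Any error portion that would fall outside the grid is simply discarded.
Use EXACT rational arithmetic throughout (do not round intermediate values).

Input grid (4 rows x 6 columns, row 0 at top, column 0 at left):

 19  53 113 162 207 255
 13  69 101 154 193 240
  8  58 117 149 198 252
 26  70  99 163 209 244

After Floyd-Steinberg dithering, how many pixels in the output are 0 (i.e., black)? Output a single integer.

Answer: 11

Derivation:
(0,0): OLD=19 → NEW=0, ERR=19
(0,1): OLD=981/16 → NEW=0, ERR=981/16
(0,2): OLD=35795/256 → NEW=255, ERR=-29485/256
(0,3): OLD=457157/4096 → NEW=0, ERR=457157/4096
(0,4): OLD=16766051/65536 → NEW=255, ERR=54371/65536
(0,5): OLD=267767477/1048576 → NEW=255, ERR=380597/1048576
(1,0): OLD=7791/256 → NEW=0, ERR=7791/256
(1,1): OLD=166025/2048 → NEW=0, ERR=166025/2048
(1,2): OLD=8207293/65536 → NEW=0, ERR=8207293/65536
(1,3): OLD=62029817/262144 → NEW=255, ERR=-4816903/262144
(1,4): OLD=3225653067/16777216 → NEW=255, ERR=-1052537013/16777216
(1,5): OLD=57101117085/268435456 → NEW=255, ERR=-11349924195/268435456
(2,0): OLD=1071859/32768 → NEW=0, ERR=1071859/32768
(2,1): OLD=129003809/1048576 → NEW=0, ERR=129003809/1048576
(2,2): OLD=3549746339/16777216 → NEW=255, ERR=-728443741/16777216
(2,3): OLD=16149911883/134217728 → NEW=0, ERR=16149911883/134217728
(2,4): OLD=953317048673/4294967296 → NEW=255, ERR=-141899611807/4294967296
(2,5): OLD=15146567443895/68719476736 → NEW=255, ERR=-2376899123785/68719476736
(3,0): OLD=994716483/16777216 → NEW=0, ERR=994716483/16777216
(3,1): OLD=17218631303/134217728 → NEW=255, ERR=-17006889337/134217728
(3,2): OLD=64688564677/1073741824 → NEW=0, ERR=64688564677/1073741824
(3,3): OLD=14984359987087/68719476736 → NEW=255, ERR=-2539106580593/68719476736
(3,4): OLD=100905136354607/549755813888 → NEW=255, ERR=-39282596186833/549755813888
(3,5): OLD=1758029408848225/8796093022208 → NEW=255, ERR=-484974311814815/8796093022208
Output grid:
  Row 0: ..#.##  (3 black, running=3)
  Row 1: ...###  (3 black, running=6)
  Row 2: ..#.##  (3 black, running=9)
  Row 3: .#.###  (2 black, running=11)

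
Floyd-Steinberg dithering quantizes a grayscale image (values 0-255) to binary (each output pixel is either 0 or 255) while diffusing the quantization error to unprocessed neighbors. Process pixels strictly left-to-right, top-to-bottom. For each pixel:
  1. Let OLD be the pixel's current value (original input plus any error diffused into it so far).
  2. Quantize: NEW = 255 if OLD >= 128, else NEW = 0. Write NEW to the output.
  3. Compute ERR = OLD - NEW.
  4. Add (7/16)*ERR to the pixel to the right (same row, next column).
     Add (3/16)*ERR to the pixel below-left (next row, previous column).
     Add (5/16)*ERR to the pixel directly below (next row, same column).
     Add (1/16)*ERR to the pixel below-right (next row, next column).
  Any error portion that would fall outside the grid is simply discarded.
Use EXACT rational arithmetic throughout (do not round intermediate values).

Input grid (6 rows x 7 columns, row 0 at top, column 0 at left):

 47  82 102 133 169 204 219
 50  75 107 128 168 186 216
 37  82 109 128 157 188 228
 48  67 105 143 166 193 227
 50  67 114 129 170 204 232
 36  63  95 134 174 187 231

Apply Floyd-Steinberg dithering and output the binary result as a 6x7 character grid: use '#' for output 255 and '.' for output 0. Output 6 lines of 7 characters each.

Answer: ..#.###
..#.#.#
.#.#.##
..#.###
..#.###
..#.#.#

Derivation:
(0,0): OLD=47 → NEW=0, ERR=47
(0,1): OLD=1641/16 → NEW=0, ERR=1641/16
(0,2): OLD=37599/256 → NEW=255, ERR=-27681/256
(0,3): OLD=351001/4096 → NEW=0, ERR=351001/4096
(0,4): OLD=13532591/65536 → NEW=255, ERR=-3179089/65536
(0,5): OLD=191655881/1048576 → NEW=255, ERR=-75730999/1048576
(0,6): OLD=3144093311/16777216 → NEW=255, ERR=-1134096769/16777216
(1,0): OLD=21483/256 → NEW=0, ERR=21483/256
(1,1): OLD=258925/2048 → NEW=0, ERR=258925/2048
(1,2): OLD=9895921/65536 → NEW=255, ERR=-6815759/65536
(1,3): OLD=24490973/262144 → NEW=0, ERR=24490973/262144
(1,4): OLD=3112655671/16777216 → NEW=255, ERR=-1165534409/16777216
(1,5): OLD=15747818471/134217728 → NEW=0, ERR=15747818471/134217728
(1,6): OLD=519033758633/2147483648 → NEW=255, ERR=-28574571607/2147483648
(2,0): OLD=2848511/32768 → NEW=0, ERR=2848511/32768
(2,1): OLD=152342757/1048576 → NEW=255, ERR=-115044123/1048576
(2,2): OLD=904608239/16777216 → NEW=0, ERR=904608239/16777216
(2,3): OLD=21643834935/134217728 → NEW=255, ERR=-12581685705/134217728
(2,4): OLD=131122295015/1073741824 → NEW=0, ERR=131122295015/1073741824
(2,5): OLD=9320256301901/34359738368 → NEW=255, ERR=558523018061/34359738368
(2,6): OLD=130999462492907/549755813888 → NEW=255, ERR=-9188270048533/549755813888
(3,0): OLD=915935759/16777216 → NEW=0, ERR=915935759/16777216
(3,1): OLD=9682729187/134217728 → NEW=0, ERR=9682729187/134217728
(3,2): OLD=138489256025/1073741824 → NEW=255, ERR=-135314909095/1073741824
(3,3): OLD=364377828447/4294967296 → NEW=0, ERR=364377828447/4294967296
(3,4): OLD=131098848214543/549755813888 → NEW=255, ERR=-9088884326897/549755813888
(3,5): OLD=859137704672413/4398046511104 → NEW=255, ERR=-262364155659107/4398046511104
(3,6): OLD=13841115983086467/70368744177664 → NEW=255, ERR=-4102913782217853/70368744177664
(4,0): OLD=173059800321/2147483648 → NEW=0, ERR=173059800321/2147483648
(4,1): OLD=3593489730445/34359738368 → NEW=0, ERR=3593489730445/34359738368
(4,2): OLD=77400051995747/549755813888 → NEW=255, ERR=-62787680545693/549755813888
(4,3): OLD=415918079906865/4398046511104 → NEW=0, ERR=415918079906865/4398046511104
(4,4): OLD=7048294062913731/35184372088832 → NEW=255, ERR=-1923720819738429/35184372088832
(4,5): OLD=168290238526332355/1125899906842624 → NEW=255, ERR=-118814237718536765/1125899906842624
(4,6): OLD=2952242463743903301/18014398509481984 → NEW=255, ERR=-1641429156174002619/18014398509481984
(5,0): OLD=44416462516983/549755813888 → NEW=0, ERR=44416462516983/549755813888
(5,1): OLD=504244271849341/4398046511104 → NEW=0, ERR=504244271849341/4398046511104
(5,2): OLD=4705477151606651/35184372088832 → NEW=255, ERR=-4266537731045509/35184372088832
(5,3): OLD=26208339411636103/281474976710656 → NEW=0, ERR=26208339411636103/281474976710656
(5,4): OLD=3310575828318074605/18014398509481984 → NEW=255, ERR=-1283095791599831315/18014398509481984
(5,5): OLD=14751519126730126109/144115188075855872 → NEW=0, ERR=14751519126730126109/144115188075855872
(5,6): OLD=555044980340541374995/2305843009213693952 → NEW=255, ERR=-32944987008950582765/2305843009213693952
Row 0: ..#.###
Row 1: ..#.#.#
Row 2: .#.#.##
Row 3: ..#.###
Row 4: ..#.###
Row 5: ..#.#.#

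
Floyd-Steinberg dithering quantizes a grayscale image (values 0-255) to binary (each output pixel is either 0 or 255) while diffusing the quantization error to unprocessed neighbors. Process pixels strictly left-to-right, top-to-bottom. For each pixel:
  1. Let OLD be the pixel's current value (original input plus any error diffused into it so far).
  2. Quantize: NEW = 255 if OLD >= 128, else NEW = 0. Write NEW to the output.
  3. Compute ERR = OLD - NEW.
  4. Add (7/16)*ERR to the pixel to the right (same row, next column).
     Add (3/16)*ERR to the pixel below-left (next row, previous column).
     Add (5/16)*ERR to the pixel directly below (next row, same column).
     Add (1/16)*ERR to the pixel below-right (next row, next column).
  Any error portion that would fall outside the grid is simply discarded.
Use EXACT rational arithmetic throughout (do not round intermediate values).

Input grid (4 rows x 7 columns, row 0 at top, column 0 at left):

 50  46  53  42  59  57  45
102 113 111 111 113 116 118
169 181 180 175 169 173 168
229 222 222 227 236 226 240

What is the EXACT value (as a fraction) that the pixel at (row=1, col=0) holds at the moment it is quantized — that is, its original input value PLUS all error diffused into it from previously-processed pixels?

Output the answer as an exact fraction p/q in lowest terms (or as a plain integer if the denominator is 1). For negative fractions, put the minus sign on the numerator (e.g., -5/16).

(0,0): OLD=50 → NEW=0, ERR=50
(0,1): OLD=543/8 → NEW=0, ERR=543/8
(0,2): OLD=10585/128 → NEW=0, ERR=10585/128
(0,3): OLD=160111/2048 → NEW=0, ERR=160111/2048
(0,4): OLD=3054089/32768 → NEW=0, ERR=3054089/32768
(0,5): OLD=51263039/524288 → NEW=0, ERR=51263039/524288
(0,6): OLD=736328633/8388608 → NEW=0, ERR=736328633/8388608
(1,0): OLD=16685/128 → NEW=255, ERR=-15955/128
Target (1,0): original=102, with diffused error = 16685/128

Answer: 16685/128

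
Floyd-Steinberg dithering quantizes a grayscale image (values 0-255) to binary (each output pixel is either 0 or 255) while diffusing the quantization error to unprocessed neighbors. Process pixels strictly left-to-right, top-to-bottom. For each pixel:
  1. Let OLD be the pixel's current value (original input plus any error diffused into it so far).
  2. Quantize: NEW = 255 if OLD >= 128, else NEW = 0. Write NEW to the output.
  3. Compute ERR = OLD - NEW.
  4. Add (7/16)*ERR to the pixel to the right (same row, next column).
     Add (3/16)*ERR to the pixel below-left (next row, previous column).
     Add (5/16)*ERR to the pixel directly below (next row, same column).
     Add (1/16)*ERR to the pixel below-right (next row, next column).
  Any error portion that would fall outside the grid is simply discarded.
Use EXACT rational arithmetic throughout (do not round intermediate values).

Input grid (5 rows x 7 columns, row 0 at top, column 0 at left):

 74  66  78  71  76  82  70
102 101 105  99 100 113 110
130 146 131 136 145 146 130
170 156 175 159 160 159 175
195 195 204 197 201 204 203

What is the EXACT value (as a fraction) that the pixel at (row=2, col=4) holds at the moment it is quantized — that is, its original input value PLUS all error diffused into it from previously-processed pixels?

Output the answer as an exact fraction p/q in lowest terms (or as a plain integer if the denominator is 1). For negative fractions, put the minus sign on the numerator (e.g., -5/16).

(0,0): OLD=74 → NEW=0, ERR=74
(0,1): OLD=787/8 → NEW=0, ERR=787/8
(0,2): OLD=15493/128 → NEW=0, ERR=15493/128
(0,3): OLD=253859/2048 → NEW=0, ERR=253859/2048
(0,4): OLD=4267381/32768 → NEW=255, ERR=-4088459/32768
(0,5): OLD=14372403/524288 → NEW=0, ERR=14372403/524288
(0,6): OLD=687809381/8388608 → NEW=0, ERR=687809381/8388608
(1,0): OLD=18377/128 → NEW=255, ERR=-14263/128
(1,1): OLD=112959/1024 → NEW=0, ERR=112959/1024
(1,2): OLD=7224555/32768 → NEW=255, ERR=-1131285/32768
(1,3): OLD=13998767/131072 → NEW=0, ERR=13998767/131072
(1,4): OLD=1011854669/8388608 → NEW=0, ERR=1011854669/8388608
(1,5): OLD=12208080413/67108864 → NEW=255, ERR=-4904679907/67108864
(1,6): OLD=113130884115/1073741824 → NEW=0, ERR=113130884115/1073741824
(2,0): OLD=1898277/16384 → NEW=0, ERR=1898277/16384
(2,1): OLD=114150183/524288 → NEW=255, ERR=-19543257/524288
(2,2): OLD=1097422261/8388608 → NEW=255, ERR=-1041672779/8388608
(2,3): OLD=9093731021/67108864 → NEW=255, ERR=-8019029299/67108864
(2,4): OLD=66243437565/536870912 → NEW=0, ERR=66243437565/536870912
Target (2,4): original=145, with diffused error = 66243437565/536870912

Answer: 66243437565/536870912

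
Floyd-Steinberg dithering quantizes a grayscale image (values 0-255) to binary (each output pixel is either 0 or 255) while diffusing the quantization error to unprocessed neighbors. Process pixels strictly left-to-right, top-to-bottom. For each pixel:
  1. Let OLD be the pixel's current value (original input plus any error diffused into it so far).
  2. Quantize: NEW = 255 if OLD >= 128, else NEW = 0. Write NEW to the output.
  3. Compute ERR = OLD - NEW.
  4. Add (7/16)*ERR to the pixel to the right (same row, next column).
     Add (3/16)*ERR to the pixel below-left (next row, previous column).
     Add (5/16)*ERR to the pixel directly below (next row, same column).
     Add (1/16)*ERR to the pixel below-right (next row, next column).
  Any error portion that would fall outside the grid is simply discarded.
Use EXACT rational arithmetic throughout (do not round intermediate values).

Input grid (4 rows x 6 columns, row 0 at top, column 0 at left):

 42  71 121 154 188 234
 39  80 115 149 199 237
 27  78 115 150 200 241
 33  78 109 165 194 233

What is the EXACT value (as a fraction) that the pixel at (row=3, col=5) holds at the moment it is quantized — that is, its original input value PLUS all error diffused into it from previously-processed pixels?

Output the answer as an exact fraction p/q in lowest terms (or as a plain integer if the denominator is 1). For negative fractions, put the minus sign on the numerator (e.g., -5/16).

Answer: 1117802101916095/4398046511104

Derivation:
(0,0): OLD=42 → NEW=0, ERR=42
(0,1): OLD=715/8 → NEW=0, ERR=715/8
(0,2): OLD=20493/128 → NEW=255, ERR=-12147/128
(0,3): OLD=230363/2048 → NEW=0, ERR=230363/2048
(0,4): OLD=7772925/32768 → NEW=255, ERR=-582915/32768
(0,5): OLD=118602987/524288 → NEW=255, ERR=-15090453/524288
(1,0): OLD=8817/128 → NEW=0, ERR=8817/128
(1,1): OLD=125847/1024 → NEW=0, ERR=125847/1024
(1,2): OLD=5432547/32768 → NEW=255, ERR=-2923293/32768
(1,3): OLD=17806631/131072 → NEW=255, ERR=-15616729/131072
(1,4): OLD=1199132949/8388608 → NEW=255, ERR=-939962091/8388608
(1,5): OLD=23873404419/134217728 → NEW=255, ERR=-10352116221/134217728
(2,0): OLD=1172589/16384 → NEW=0, ERR=1172589/16384
(2,1): OLD=70933503/524288 → NEW=255, ERR=-62759937/524288
(2,2): OLD=168539837/8388608 → NEW=0, ERR=168539837/8388608
(2,3): OLD=6373417749/67108864 → NEW=0, ERR=6373417749/67108864
(2,4): OLD=396479731647/2147483648 → NEW=255, ERR=-151128598593/2147483648
(2,5): OLD=6153997163561/34359738368 → NEW=255, ERR=-2607736120279/34359738368
(3,0): OLD=276158493/8388608 → NEW=0, ERR=276158493/8388608
(3,1): OLD=4243641177/67108864 → NEW=0, ERR=4243641177/67108864
(3,2): OLD=82285960923/536870912 → NEW=255, ERR=-54616121637/536870912
(3,3): OLD=4749612667217/34359738368 → NEW=255, ERR=-4012120616623/34359738368
(3,4): OLD=30958738608561/274877906944 → NEW=0, ERR=30958738608561/274877906944
(3,5): OLD=1117802101916095/4398046511104 → NEW=255, ERR=-3699758415425/4398046511104
Target (3,5): original=233, with diffused error = 1117802101916095/4398046511104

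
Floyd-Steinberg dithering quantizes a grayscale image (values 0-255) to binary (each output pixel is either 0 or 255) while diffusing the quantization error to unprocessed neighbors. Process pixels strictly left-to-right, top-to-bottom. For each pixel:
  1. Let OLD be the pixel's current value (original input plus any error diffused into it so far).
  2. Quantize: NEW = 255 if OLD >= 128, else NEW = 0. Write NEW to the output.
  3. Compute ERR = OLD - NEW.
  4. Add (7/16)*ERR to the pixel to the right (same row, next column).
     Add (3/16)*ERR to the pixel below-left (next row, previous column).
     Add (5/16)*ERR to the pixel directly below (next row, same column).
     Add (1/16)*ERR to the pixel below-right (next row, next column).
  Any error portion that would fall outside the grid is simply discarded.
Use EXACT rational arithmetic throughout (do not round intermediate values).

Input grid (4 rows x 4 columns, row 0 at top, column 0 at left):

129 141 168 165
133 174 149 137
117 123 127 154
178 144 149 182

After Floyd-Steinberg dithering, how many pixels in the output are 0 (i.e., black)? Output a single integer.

Answer: 6

Derivation:
(0,0): OLD=129 → NEW=255, ERR=-126
(0,1): OLD=687/8 → NEW=0, ERR=687/8
(0,2): OLD=26313/128 → NEW=255, ERR=-6327/128
(0,3): OLD=293631/2048 → NEW=255, ERR=-228609/2048
(1,0): OLD=14045/128 → NEW=0, ERR=14045/128
(1,1): OLD=237259/1024 → NEW=255, ERR=-23861/1024
(1,2): OLD=3532263/32768 → NEW=0, ERR=3532263/32768
(1,3): OLD=76644865/524288 → NEW=255, ERR=-57048575/524288
(2,0): OLD=2407145/16384 → NEW=255, ERR=-1770775/16384
(2,1): OLD=50071123/524288 → NEW=0, ERR=50071123/524288
(2,2): OLD=189383695/1048576 → NEW=255, ERR=-78003185/1048576
(2,3): OLD=1580215635/16777216 → NEW=0, ERR=1580215635/16777216
(3,0): OLD=1360061593/8388608 → NEW=255, ERR=-779033447/8388608
(3,1): OLD=15101095303/134217728 → NEW=0, ERR=15101095303/134217728
(3,2): OLD=426504075001/2147483648 → NEW=255, ERR=-121104255239/2147483648
(3,3): OLD=6257330079823/34359738368 → NEW=255, ERR=-2504403204017/34359738368
Output grid:
  Row 0: #.##  (1 black, running=1)
  Row 1: .#.#  (2 black, running=3)
  Row 2: #.#.  (2 black, running=5)
  Row 3: #.##  (1 black, running=6)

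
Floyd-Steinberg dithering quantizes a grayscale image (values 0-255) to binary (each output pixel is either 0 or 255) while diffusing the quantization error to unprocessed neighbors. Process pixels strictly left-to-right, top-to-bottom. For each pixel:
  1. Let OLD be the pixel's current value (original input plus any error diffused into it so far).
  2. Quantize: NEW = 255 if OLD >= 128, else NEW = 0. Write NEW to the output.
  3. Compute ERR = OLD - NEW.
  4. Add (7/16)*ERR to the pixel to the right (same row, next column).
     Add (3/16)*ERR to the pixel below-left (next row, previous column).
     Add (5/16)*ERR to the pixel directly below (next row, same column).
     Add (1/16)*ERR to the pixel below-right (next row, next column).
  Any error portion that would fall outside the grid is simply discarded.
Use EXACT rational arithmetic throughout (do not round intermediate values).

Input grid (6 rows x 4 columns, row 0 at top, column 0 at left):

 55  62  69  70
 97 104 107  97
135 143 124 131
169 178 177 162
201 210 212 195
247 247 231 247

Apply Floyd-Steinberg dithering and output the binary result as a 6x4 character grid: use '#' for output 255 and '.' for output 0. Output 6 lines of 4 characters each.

Answer: ....
#.#.
.#.#
###.
#.##
####

Derivation:
(0,0): OLD=55 → NEW=0, ERR=55
(0,1): OLD=1377/16 → NEW=0, ERR=1377/16
(0,2): OLD=27303/256 → NEW=0, ERR=27303/256
(0,3): OLD=477841/4096 → NEW=0, ERR=477841/4096
(1,0): OLD=33363/256 → NEW=255, ERR=-31917/256
(1,1): OLD=204357/2048 → NEW=0, ERR=204357/2048
(1,2): OLD=13843625/65536 → NEW=255, ERR=-2868055/65536
(1,3): OLD=126852335/1048576 → NEW=0, ERR=126852335/1048576
(2,0): OLD=3760071/32768 → NEW=0, ERR=3760071/32768
(2,1): OLD=218509565/1048576 → NEW=255, ERR=-48877315/1048576
(2,2): OLD=249247121/2097152 → NEW=0, ERR=249247121/2097152
(2,3): OLD=7317106029/33554432 → NEW=255, ERR=-1239274131/33554432
(3,0): OLD=3290328919/16777216 → NEW=255, ERR=-987861161/16777216
(3,1): OLD=44863385097/268435456 → NEW=255, ERR=-23587656183/268435456
(3,2): OLD=712358603767/4294967296 → NEW=255, ERR=-382858056713/4294967296
(3,3): OLD=8169871494209/68719476736 → NEW=0, ERR=8169871494209/68719476736
(4,0): OLD=713496565067/4294967296 → NEW=255, ERR=-381720095413/4294967296
(4,1): OLD=4235285162337/34359738368 → NEW=0, ERR=4235285162337/34359738368
(4,2): OLD=280232987323969/1099511627776 → NEW=255, ERR=-142477758911/1099511627776
(4,3): OLD=3985056991366935/17592186044416 → NEW=255, ERR=-500950449959145/17592186044416
(5,0): OLD=133226737700827/549755813888 → NEW=255, ERR=-6960994840613/549755813888
(5,1): OLD=4827313873473629/17592186044416 → NEW=255, ERR=341306432147549/17592186044416
(5,2): OLD=2127002533678769/8796093022208 → NEW=255, ERR=-116001186984271/8796093022208
(5,3): OLD=65393270735813937/281474976710656 → NEW=255, ERR=-6382848325403343/281474976710656
Row 0: ....
Row 1: #.#.
Row 2: .#.#
Row 3: ###.
Row 4: #.##
Row 5: ####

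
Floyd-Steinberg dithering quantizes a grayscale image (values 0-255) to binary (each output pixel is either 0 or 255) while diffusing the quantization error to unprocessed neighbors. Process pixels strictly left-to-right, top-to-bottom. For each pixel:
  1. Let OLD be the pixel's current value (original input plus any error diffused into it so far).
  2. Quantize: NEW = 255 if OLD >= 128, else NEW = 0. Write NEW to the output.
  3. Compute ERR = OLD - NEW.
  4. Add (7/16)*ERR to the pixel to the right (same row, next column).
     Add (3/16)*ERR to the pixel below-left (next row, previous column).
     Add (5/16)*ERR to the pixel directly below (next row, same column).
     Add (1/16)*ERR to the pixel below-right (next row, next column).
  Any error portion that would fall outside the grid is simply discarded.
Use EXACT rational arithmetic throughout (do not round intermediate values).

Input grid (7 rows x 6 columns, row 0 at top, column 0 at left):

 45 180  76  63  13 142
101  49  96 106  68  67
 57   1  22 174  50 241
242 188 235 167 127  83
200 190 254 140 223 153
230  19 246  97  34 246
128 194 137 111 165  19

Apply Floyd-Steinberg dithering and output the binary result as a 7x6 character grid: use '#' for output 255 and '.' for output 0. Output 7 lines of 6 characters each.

Answer: .#...#
..#...
...#.#
#####.
###.##
#.#..#
.#.##.

Derivation:
(0,0): OLD=45 → NEW=0, ERR=45
(0,1): OLD=3195/16 → NEW=255, ERR=-885/16
(0,2): OLD=13261/256 → NEW=0, ERR=13261/256
(0,3): OLD=350875/4096 → NEW=0, ERR=350875/4096
(0,4): OLD=3308093/65536 → NEW=0, ERR=3308093/65536
(0,5): OLD=172054443/1048576 → NEW=255, ERR=-95332437/1048576
(1,0): OLD=26801/256 → NEW=0, ERR=26801/256
(1,1): OLD=184407/2048 → NEW=0, ERR=184407/2048
(1,2): OLD=10760099/65536 → NEW=255, ERR=-5951581/65536
(1,3): OLD=27719271/262144 → NEW=0, ERR=27719271/262144
(1,4): OLD=1985464405/16777216 → NEW=0, ERR=1985464405/16777216
(1,5): OLD=25103703235/268435456 → NEW=0, ERR=25103703235/268435456
(2,0): OLD=3493037/32768 → NEW=0, ERR=3493037/32768
(2,1): OLD=68462527/1048576 → NEW=0, ERR=68462527/1048576
(2,2): OLD=799257597/16777216 → NEW=0, ERR=799257597/16777216
(2,3): OLD=32802763861/134217728 → NEW=255, ERR=-1422756779/134217728
(2,4): OLD=457362565503/4294967296 → NEW=0, ERR=457362565503/4294967296
(2,5): OLD=22279506998377/68719476736 → NEW=255, ERR=4756040430697/68719476736
(3,0): OLD=4824359773/16777216 → NEW=255, ERR=546169693/16777216
(3,1): OLD=31976131737/134217728 → NEW=255, ERR=-2249388903/134217728
(3,2): OLD=262689085979/1073741824 → NEW=255, ERR=-11115079141/1073741824
(3,3): OLD=12513986955665/68719476736 → NEW=255, ERR=-5009479612015/68719476736
(3,4): OLD=77350147252465/549755813888 → NEW=255, ERR=-62837585288975/549755813888
(3,5): OLD=538996649432703/8796093022208 → NEW=0, ERR=538996649432703/8796093022208
(4,0): OLD=444595350611/2147483648 → NEW=255, ERR=-103012979629/2147483648
(4,1): OLD=5630527566135/34359738368 → NEW=255, ERR=-3131205717705/34359738368
(4,2): OLD=215702122127733/1099511627776 → NEW=255, ERR=-64673342955147/1099511627776
(4,3): OLD=1221026923796777/17592186044416 → NEW=0, ERR=1221026923796777/17592186044416
(4,4): OLD=63213647742738105/281474976710656 → NEW=255, ERR=-8562471318479175/281474976710656
(4,5): OLD=683180063999608943/4503599627370496 → NEW=255, ERR=-465237840979867537/4503599627370496
(5,0): OLD=108809181670805/549755813888 → NEW=255, ERR=-31378550870635/549755813888
(5,1): OLD=-852803766613275/17592186044416 → NEW=0, ERR=-852803766613275/17592186044416
(5,2): OLD=30079626956021031/140737488355328 → NEW=255, ERR=-5808432574587609/140737488355328
(5,3): OLD=410969471962498589/4503599627370496 → NEW=0, ERR=410969471962498589/4503599627370496
(5,4): OLD=444827020637634781/9007199254740992 → NEW=0, ERR=444827020637634781/9007199254740992
(5,5): OLD=33639747919133979009/144115188075855872 → NEW=255, ERR=-3109625040209268351/144115188075855872
(6,0): OLD=28449817579822543/281474976710656 → NEW=0, ERR=28449817579822543/281474976710656
(6,1): OLD=953706335946281251/4503599627370496 → NEW=255, ERR=-194711569033195229/4503599627370496
(6,2): OLD=2148537709916060139/18014398509481984 → NEW=0, ERR=2148537709916060139/18014398509481984
(6,3): OLD=57178207915780991071/288230376151711744 → NEW=255, ERR=-16320538002905503649/288230376151711744
(6,4): OLD=725501046286546343167/4611686018427387904 → NEW=255, ERR=-450478888412437572353/4611686018427387904
(6,5): OLD=-2021188241152151011943/73786976294838206464 → NEW=0, ERR=-2021188241152151011943/73786976294838206464
Row 0: .#...#
Row 1: ..#...
Row 2: ...#.#
Row 3: #####.
Row 4: ###.##
Row 5: #.#..#
Row 6: .#.##.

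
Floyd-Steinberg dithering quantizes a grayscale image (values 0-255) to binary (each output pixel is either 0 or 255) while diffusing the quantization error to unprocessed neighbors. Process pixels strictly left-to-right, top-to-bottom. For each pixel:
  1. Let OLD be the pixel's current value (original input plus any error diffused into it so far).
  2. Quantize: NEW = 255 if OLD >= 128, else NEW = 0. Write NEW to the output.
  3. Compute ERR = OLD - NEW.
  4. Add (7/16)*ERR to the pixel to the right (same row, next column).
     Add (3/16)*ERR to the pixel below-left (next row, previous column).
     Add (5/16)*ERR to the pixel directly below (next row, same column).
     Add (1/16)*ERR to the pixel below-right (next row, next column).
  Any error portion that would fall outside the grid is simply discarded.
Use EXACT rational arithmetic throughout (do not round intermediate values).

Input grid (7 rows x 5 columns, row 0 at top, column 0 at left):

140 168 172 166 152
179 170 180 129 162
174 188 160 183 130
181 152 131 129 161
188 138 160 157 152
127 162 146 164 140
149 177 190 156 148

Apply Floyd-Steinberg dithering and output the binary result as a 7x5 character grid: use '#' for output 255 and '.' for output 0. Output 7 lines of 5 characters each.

(0,0): OLD=140 → NEW=255, ERR=-115
(0,1): OLD=1883/16 → NEW=0, ERR=1883/16
(0,2): OLD=57213/256 → NEW=255, ERR=-8067/256
(0,3): OLD=623467/4096 → NEW=255, ERR=-421013/4096
(0,4): OLD=7014381/65536 → NEW=0, ERR=7014381/65536
(1,0): OLD=42273/256 → NEW=255, ERR=-23007/256
(1,1): OLD=316135/2048 → NEW=255, ERR=-206105/2048
(1,2): OLD=7484659/65536 → NEW=0, ERR=7484659/65536
(1,3): OLD=43238967/262144 → NEW=255, ERR=-23607753/262144
(1,4): OLD=627565765/4194304 → NEW=255, ERR=-441981755/4194304
(2,0): OLD=4163037/32768 → NEW=0, ERR=4163037/32768
(2,1): OLD=239002191/1048576 → NEW=255, ERR=-28384689/1048576
(2,2): OLD=2695615661/16777216 → NEW=255, ERR=-1582574419/16777216
(2,3): OLD=27103478199/268435456 → NEW=0, ERR=27103478199/268435456
(2,4): OLD=582461595201/4294967296 → NEW=255, ERR=-512755065279/4294967296
(3,0): OLD=3617607949/16777216 → NEW=255, ERR=-660582131/16777216
(3,1): OLD=15645545481/134217728 → NEW=0, ERR=15645545481/134217728
(3,2): OLD=729116353203/4294967296 → NEW=255, ERR=-366100307277/4294967296
(3,3): OLD=815873044603/8589934592 → NEW=0, ERR=815873044603/8589934592
(3,4): OLD=23578543470791/137438953472 → NEW=255, ERR=-11468389664569/137438953472
(4,0): OLD=424240277027/2147483648 → NEW=255, ERR=-123368053213/2147483648
(4,1): OLD=8992012374179/68719476736 → NEW=255, ERR=-8531454193501/68719476736
(4,2): OLD=114505128864237/1099511627776 → NEW=0, ERR=114505128864237/1099511627776
(4,3): OLD=3716704828956323/17592186044416 → NEW=255, ERR=-769302612369757/17592186044416
(4,4): OLD=31730216783454197/281474976710656 → NEW=0, ERR=31730216783454197/281474976710656
(5,0): OLD=94304725632969/1099511627776 → NEW=0, ERR=94304725632969/1099511627776
(5,1): OLD=1553950913246875/8796093022208 → NEW=255, ERR=-689052807416165/8796093022208
(5,2): OLD=36117057494422899/281474976710656 → NEW=255, ERR=-35659061566794381/281474976710656
(5,3): OLD=137984165567806845/1125899906842624 → NEW=0, ERR=137984165567806845/1125899906842624
(5,4): OLD=4073273918779545167/18014398509481984 → NEW=255, ERR=-520397701138360753/18014398509481984
(6,0): OLD=22674916368014137/140737488355328 → NEW=255, ERR=-13213143162594503/140737488355328
(6,1): OLD=419069505643325271/4503599627370496 → NEW=0, ERR=419069505643325271/4503599627370496
(6,2): OLD=15074719430782639917/72057594037927936 → NEW=255, ERR=-3299967048888983763/72057594037927936
(6,3): OLD=185537426183383741743/1152921504606846976 → NEW=255, ERR=-108457557491362237137/1152921504606846976
(6,4): OLD=1945683741646636747529/18446744073709551616 → NEW=0, ERR=1945683741646636747529/18446744073709551616
Row 0: #.##.
Row 1: ##.##
Row 2: .##.#
Row 3: #.#.#
Row 4: ##.#.
Row 5: .##.#
Row 6: #.##.

Answer: #.##.
##.##
.##.#
#.#.#
##.#.
.##.#
#.##.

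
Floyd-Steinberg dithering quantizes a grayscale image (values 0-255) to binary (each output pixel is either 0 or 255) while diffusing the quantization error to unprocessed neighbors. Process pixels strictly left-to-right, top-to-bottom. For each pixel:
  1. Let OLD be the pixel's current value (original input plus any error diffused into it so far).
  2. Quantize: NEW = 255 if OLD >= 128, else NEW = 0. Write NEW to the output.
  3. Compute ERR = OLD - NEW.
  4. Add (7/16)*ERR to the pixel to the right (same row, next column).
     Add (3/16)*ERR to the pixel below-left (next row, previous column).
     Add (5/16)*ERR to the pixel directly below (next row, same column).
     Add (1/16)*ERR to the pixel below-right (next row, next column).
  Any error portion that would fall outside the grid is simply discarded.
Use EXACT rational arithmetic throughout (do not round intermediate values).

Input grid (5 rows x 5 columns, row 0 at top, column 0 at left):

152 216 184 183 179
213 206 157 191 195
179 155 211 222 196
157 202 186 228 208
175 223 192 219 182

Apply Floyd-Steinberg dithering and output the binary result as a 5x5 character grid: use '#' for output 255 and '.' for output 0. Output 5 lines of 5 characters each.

(0,0): OLD=152 → NEW=255, ERR=-103
(0,1): OLD=2735/16 → NEW=255, ERR=-1345/16
(0,2): OLD=37689/256 → NEW=255, ERR=-27591/256
(0,3): OLD=556431/4096 → NEW=255, ERR=-488049/4096
(0,4): OLD=8314601/65536 → NEW=0, ERR=8314601/65536
(1,0): OLD=42253/256 → NEW=255, ERR=-23027/256
(1,1): OLD=232923/2048 → NEW=0, ERR=232923/2048
(1,2): OLD=9534327/65536 → NEW=255, ERR=-7177353/65536
(1,3): OLD=32218283/262144 → NEW=0, ERR=32218283/262144
(1,4): OLD=1178474145/4194304 → NEW=255, ERR=108926625/4194304
(2,0): OLD=5643161/32768 → NEW=255, ERR=-2712679/32768
(2,1): OLD=134392483/1048576 → NEW=255, ERR=-132994397/1048576
(2,2): OLD=2540719529/16777216 → NEW=255, ERR=-1737470551/16777216
(2,3): OLD=57209945067/268435456 → NEW=255, ERR=-11241096213/268435456
(2,4): OLD=830973958317/4294967296 → NEW=255, ERR=-264242702163/4294967296
(3,0): OLD=1801011081/16777216 → NEW=0, ERR=1801011081/16777216
(3,1): OLD=24795092309/134217728 → NEW=255, ERR=-9430428331/134217728
(3,2): OLD=460070422071/4294967296 → NEW=0, ERR=460070422071/4294967296
(3,3): OLD=2093965673215/8589934592 → NEW=255, ERR=-96467647745/8589934592
(3,4): OLD=24909886687515/137438953472 → NEW=255, ERR=-10137046447845/137438953472
(4,0): OLD=419558796647/2147483648 → NEW=255, ERR=-128049533593/2147483648
(4,1): OLD=13864151411815/68719476736 → NEW=255, ERR=-3659315155865/68719476736
(4,2): OLD=215153057356265/1099511627776 → NEW=255, ERR=-65222407726615/1099511627776
(4,3): OLD=3208881508385895/17592186044416 → NEW=255, ERR=-1277125932940185/17592186044416
(4,4): OLD=35603288761555537/281474976710656 → NEW=0, ERR=35603288761555537/281474976710656
Row 0: ####.
Row 1: #.#.#
Row 2: #####
Row 3: .#.##
Row 4: ####.

Answer: ####.
#.#.#
#####
.#.##
####.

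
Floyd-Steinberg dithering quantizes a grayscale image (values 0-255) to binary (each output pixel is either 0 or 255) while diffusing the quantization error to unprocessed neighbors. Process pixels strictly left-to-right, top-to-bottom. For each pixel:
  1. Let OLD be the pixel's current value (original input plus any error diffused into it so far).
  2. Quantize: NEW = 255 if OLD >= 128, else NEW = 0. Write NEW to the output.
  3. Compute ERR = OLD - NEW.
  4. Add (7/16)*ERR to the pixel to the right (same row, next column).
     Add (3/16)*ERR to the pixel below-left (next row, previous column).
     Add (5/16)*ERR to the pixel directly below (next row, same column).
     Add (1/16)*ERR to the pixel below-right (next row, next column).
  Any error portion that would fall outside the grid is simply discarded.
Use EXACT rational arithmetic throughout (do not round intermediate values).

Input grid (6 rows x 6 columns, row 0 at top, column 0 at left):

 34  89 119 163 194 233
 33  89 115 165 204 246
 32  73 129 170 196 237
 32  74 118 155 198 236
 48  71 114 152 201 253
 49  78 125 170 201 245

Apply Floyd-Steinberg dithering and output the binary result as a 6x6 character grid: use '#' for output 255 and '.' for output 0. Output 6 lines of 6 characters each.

(0,0): OLD=34 → NEW=0, ERR=34
(0,1): OLD=831/8 → NEW=0, ERR=831/8
(0,2): OLD=21049/128 → NEW=255, ERR=-11591/128
(0,3): OLD=252687/2048 → NEW=0, ERR=252687/2048
(0,4): OLD=8125801/32768 → NEW=255, ERR=-230039/32768
(0,5): OLD=120548831/524288 → NEW=255, ERR=-13144609/524288
(1,0): OLD=8077/128 → NEW=0, ERR=8077/128
(1,1): OLD=137435/1024 → NEW=255, ERR=-123685/1024
(1,2): OLD=2080247/32768 → NEW=0, ERR=2080247/32768
(1,3): OLD=29406699/131072 → NEW=255, ERR=-4016661/131072
(1,4): OLD=1605660449/8388608 → NEW=255, ERR=-533434591/8388608
(1,5): OLD=28173060247/134217728 → NEW=255, ERR=-6052460393/134217728
(2,0): OLD=476313/16384 → NEW=0, ERR=476313/16384
(2,1): OLD=33460259/524288 → NEW=0, ERR=33460259/524288
(2,2): OLD=1371245353/8388608 → NEW=255, ERR=-767849687/8388608
(2,3): OLD=7544486945/67108864 → NEW=0, ERR=7544486945/67108864
(2,4): OLD=461584402915/2147483648 → NEW=255, ERR=-86023927325/2147483648
(2,5): OLD=6920334415205/34359738368 → NEW=255, ERR=-1841398868635/34359738368
(3,0): OLD=445026313/8388608 → NEW=0, ERR=445026313/8388608
(3,1): OLD=6832219989/67108864 → NEW=0, ERR=6832219989/67108864
(3,2): OLD=85364730831/536870912 → NEW=255, ERR=-51537351729/536870912
(3,3): OLD=4635190207981/34359738368 → NEW=255, ERR=-4126543075859/34359738368
(3,4): OLD=35711258071373/274877906944 → NEW=255, ERR=-34382608199347/274877906944
(3,5): OLD=712593701782115/4398046511104 → NEW=255, ERR=-408908158549405/4398046511104
(4,0): OLD=89837320039/1073741824 → NEW=0, ERR=89837320039/1073741824
(4,1): OLD=2142948809147/17179869184 → NEW=0, ERR=2142948809147/17179869184
(4,2): OLD=67299960964801/549755813888 → NEW=0, ERR=67299960964801/549755813888
(4,3): OLD=1218912522693925/8796093022208 → NEW=255, ERR=-1024091197969115/8796093022208
(4,4): OLD=12108535483025269/140737488355328 → NEW=0, ERR=12108535483025269/140737488355328
(4,5): OLD=571435900477574163/2251799813685248 → NEW=255, ERR=-2773052012164077/2251799813685248
(5,0): OLD=27084849470817/274877906944 → NEW=0, ERR=27084849470817/274877906944
(5,1): OLD=1656051548541553/8796093022208 → NEW=255, ERR=-586952172121487/8796093022208
(5,2): OLD=8446216956562795/70368744177664 → NEW=0, ERR=8446216956562795/70368744177664
(5,3): OLD=472680106336906953/2251799813685248 → NEW=255, ERR=-101528846152831287/2251799813685248
(5,4): OLD=903660326708421801/4503599627370496 → NEW=255, ERR=-244757578271054679/4503599627370496
(5,5): OLD=16300550106730129405/72057594037927936 → NEW=255, ERR=-2074136372941494275/72057594037927936
Row 0: ..#.##
Row 1: .#.###
Row 2: ..#.##
Row 3: ..####
Row 4: ...#.#
Row 5: .#.###

Answer: ..#.##
.#.###
..#.##
..####
...#.#
.#.###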